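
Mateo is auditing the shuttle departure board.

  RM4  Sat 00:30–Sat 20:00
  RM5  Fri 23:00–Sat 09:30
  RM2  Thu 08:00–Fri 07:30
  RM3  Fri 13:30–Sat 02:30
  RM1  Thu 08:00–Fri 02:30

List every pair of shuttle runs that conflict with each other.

Sorted by start: RM1, RM2, RM3, RM5, RM4.
RM2 starts before RM1 ends → RM1 and RM2 overlap.
RM3 starts after RM1 ends, so nothing later overlaps RM1 either.
RM3 starts after RM2 ends, so nothing later overlaps RM2 either.
RM5 starts before RM3 ends → RM3 and RM5 overlap.
RM4 starts before RM3 ends → RM3 and RM4 overlap.
RM4 starts before RM5 ends → RM5 and RM4 overlap.

RM1 & RM2, RM3 & RM4, RM3 & RM5, RM4 & RM5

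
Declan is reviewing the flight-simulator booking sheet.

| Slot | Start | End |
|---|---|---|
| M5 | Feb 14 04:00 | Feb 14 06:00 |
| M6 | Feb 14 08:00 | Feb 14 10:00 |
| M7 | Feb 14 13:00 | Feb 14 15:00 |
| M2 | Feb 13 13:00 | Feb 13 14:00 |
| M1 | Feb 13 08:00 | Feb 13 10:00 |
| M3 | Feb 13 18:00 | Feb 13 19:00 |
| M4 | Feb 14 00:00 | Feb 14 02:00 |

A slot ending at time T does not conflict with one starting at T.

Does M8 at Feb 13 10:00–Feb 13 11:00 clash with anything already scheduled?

M1: ends Feb 13 10:00 at or before M8 starts Feb 13 10:00 → clear.
M2: starts Feb 13 13:00 at or after M8 ends Feb 13 11:00 → clear.
M3: starts Feb 13 18:00 at or after M8 ends Feb 13 11:00 → clear.
M4: starts Feb 14 00:00 at or after M8 ends Feb 13 11:00 → clear.
M5: starts Feb 14 04:00 at or after M8 ends Feb 13 11:00 → clear.
M6: starts Feb 14 08:00 at or after M8 ends Feb 13 11:00 → clear.
M7: starts Feb 14 13:00 at or after M8 ends Feb 13 11:00 → clear.

No — it doesn't clash with anything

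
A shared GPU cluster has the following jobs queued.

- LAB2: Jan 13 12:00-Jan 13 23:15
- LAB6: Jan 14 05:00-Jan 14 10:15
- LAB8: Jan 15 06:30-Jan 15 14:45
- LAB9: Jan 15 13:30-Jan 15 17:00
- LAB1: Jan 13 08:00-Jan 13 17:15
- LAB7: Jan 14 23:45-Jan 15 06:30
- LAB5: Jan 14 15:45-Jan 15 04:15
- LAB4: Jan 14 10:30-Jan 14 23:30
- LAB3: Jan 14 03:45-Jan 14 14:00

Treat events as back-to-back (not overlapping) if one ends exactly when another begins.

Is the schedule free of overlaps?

Check each pair: they overlap iff neither finishes before the other starts.
Sorted by start: LAB1, LAB2, LAB3, LAB6, LAB4, LAB5, LAB7, LAB8, LAB9.
LAB2 starts before LAB1 ends → LAB1 and LAB2 overlap.
That's a conflict, so the schedule is not conflict-free.

No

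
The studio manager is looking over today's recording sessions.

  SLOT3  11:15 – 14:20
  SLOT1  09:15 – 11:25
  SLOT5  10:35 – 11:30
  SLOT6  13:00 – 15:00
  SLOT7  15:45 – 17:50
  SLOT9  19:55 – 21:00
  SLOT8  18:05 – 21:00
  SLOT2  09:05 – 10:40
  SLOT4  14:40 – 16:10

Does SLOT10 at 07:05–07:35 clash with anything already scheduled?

No — it doesn't clash with anything

SLOT2: starts 09:05 at or after SLOT10 ends 07:35 → clear.
SLOT1: starts 09:15 at or after SLOT10 ends 07:35 → clear.
SLOT5: starts 10:35 at or after SLOT10 ends 07:35 → clear.
SLOT3: starts 11:15 at or after SLOT10 ends 07:35 → clear.
SLOT6: starts 13:00 at or after SLOT10 ends 07:35 → clear.
SLOT4: starts 14:40 at or after SLOT10 ends 07:35 → clear.
SLOT7: starts 15:45 at or after SLOT10 ends 07:35 → clear.
SLOT8: starts 18:05 at or after SLOT10 ends 07:35 → clear.
SLOT9: starts 19:55 at or after SLOT10 ends 07:35 → clear.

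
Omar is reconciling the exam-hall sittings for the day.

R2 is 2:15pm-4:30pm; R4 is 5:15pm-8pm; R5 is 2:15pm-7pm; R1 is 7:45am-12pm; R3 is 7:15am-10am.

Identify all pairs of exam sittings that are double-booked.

R1 & R3, R2 & R5, R4 & R5

Check each pair: they overlap iff neither finishes before the other starts.
Sorted by start: R3, R1, R2, R5, R4.
R1 starts before R3 ends → R3 and R1 overlap.
R2 starts after R3 ends, so nothing later overlaps R3 either.
R2 starts after R1 ends, so nothing later overlaps R1 either.
R5 starts before R2 ends → R2 and R5 overlap.
R4 starts after R2 ends.
R4 starts before R5 ends → R5 and R4 overlap.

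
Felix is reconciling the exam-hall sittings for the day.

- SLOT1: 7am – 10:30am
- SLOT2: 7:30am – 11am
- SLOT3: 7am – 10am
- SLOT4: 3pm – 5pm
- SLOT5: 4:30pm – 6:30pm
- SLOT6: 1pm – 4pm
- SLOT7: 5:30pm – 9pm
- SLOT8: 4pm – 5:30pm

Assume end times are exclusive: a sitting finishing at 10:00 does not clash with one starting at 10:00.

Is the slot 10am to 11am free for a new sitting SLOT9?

SLOT1: starts 7am before SLOT9 ends 11am, and ends 10:30am after SLOT9 starts 10am → overlap.
SLOT3: ends 10am at or before SLOT9 starts 10am → clear.
SLOT2: starts 7:30am before SLOT9 ends 11am, and ends 11am after SLOT9 starts 10am → overlap.
SLOT6: starts 1pm at or after SLOT9 ends 11am → clear.
SLOT4: starts 3pm at or after SLOT9 ends 11am → clear.
SLOT8: starts 4pm at or after SLOT9 ends 11am → clear.
SLOT5: starts 4:30pm at or after SLOT9 ends 11am → clear.
SLOT7: starts 5:30pm at or after SLOT9 ends 11am → clear.
SLOT9 overlaps SLOT1, SLOT2.

No — it overlaps SLOT1, SLOT2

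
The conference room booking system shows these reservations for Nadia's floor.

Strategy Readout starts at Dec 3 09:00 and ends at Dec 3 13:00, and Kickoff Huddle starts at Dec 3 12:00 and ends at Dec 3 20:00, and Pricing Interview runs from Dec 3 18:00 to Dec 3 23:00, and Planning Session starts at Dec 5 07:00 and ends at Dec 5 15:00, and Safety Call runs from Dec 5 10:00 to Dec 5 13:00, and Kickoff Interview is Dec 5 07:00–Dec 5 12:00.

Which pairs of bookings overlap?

Sorted by start: Strategy Readout, Kickoff Huddle, Pricing Interview, Planning Session, Kickoff Interview, Safety Call.
Kickoff Huddle starts before Strategy Readout ends → Strategy Readout and Kickoff Huddle overlap.
Pricing Interview starts after Strategy Readout ends, so nothing later overlaps Strategy Readout either.
Pricing Interview starts before Kickoff Huddle ends → Kickoff Huddle and Pricing Interview overlap.
Planning Session starts after Kickoff Huddle ends, so nothing later overlaps Kickoff Huddle either.
Planning Session starts after Pricing Interview ends, so nothing later overlaps Pricing Interview either.
Kickoff Interview starts before Planning Session ends → Planning Session and Kickoff Interview overlap.
Safety Call starts before Planning Session ends → Planning Session and Safety Call overlap.
Safety Call starts before Kickoff Interview ends → Kickoff Interview and Safety Call overlap.

Kickoff Huddle & Pricing Interview, Kickoff Huddle & Strategy Readout, Kickoff Interview & Planning Session, Kickoff Interview & Safety Call, Planning Session & Safety Call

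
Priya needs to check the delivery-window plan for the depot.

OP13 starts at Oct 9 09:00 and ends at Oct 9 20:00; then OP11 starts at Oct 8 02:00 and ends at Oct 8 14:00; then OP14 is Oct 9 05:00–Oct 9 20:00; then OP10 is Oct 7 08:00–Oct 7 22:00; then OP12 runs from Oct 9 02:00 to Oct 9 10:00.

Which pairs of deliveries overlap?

Sorted by start: OP10, OP11, OP12, OP14, OP13.
OP11 starts after OP10 ends — done with OP10.
OP12 starts after OP11 ends — done with OP11.
OP14 starts before OP12 ends → OP12 and OP14 overlap.
OP13 starts before OP12 ends → OP12 and OP13 overlap.
OP13 starts before OP14 ends → OP14 and OP13 overlap.

OP12 & OP13, OP12 & OP14, OP13 & OP14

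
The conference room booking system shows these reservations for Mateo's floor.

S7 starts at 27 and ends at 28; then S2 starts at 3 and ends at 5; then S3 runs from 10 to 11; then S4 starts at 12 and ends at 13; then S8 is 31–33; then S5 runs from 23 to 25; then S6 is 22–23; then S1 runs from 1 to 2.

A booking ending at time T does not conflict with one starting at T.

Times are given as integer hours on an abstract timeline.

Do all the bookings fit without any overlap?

Yes

Check each pair: they overlap iff neither finishes before the other starts.
Sorted by start: S1, S2, S3, S4, S6, S5, S7, S8.
S2 starts after S1 ends — done with S1.
S3 starts after S2 ends — done with S2.
S4 starts after S3 ends — done with S3.
S6 starts after S4 ends — done with S4.
S5 starts exactly when S6 ends (back-to-back, no overlap) — done with S6.
S7 starts after S5 ends — done with S5.
S8 starts after S7 ends.
Every pair is clear; the schedule has no overlaps.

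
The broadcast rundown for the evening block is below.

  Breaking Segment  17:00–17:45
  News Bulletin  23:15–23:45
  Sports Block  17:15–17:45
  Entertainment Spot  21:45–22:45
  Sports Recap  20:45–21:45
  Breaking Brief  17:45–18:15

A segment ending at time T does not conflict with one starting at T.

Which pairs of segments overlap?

Breaking Segment & Sports Block

Two intervals overlap when each starts before the other ends.
Sorted by start: Breaking Segment, Sports Block, Breaking Brief, Sports Recap, Entertainment Spot, News Bulletin.
Sports Block starts before Breaking Segment ends → Breaking Segment and Sports Block overlap.
Breaking Brief starts exactly when Breaking Segment ends (back-to-back, no overlap); Breaking Segment is clear from here.
Breaking Brief starts exactly when Sports Block ends (back-to-back, no overlap); Sports Block is clear from here.
Sports Recap starts after Breaking Brief ends; Breaking Brief is clear from here.
Entertainment Spot starts exactly when Sports Recap ends (back-to-back, no overlap); Sports Recap is clear from here.
News Bulletin starts after Entertainment Spot ends.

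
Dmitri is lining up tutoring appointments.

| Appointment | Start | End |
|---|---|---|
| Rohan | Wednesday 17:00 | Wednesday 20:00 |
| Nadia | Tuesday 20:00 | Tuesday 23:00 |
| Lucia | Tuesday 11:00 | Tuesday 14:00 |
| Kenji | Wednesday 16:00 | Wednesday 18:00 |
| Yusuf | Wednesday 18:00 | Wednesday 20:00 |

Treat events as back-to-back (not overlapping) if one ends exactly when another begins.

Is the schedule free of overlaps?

Sorted by start: Lucia, Nadia, Kenji, Rohan, Yusuf.
Nadia starts after Lucia ends; Lucia is clear from here.
Kenji starts after Nadia ends; Nadia is clear from here.
Rohan starts before Kenji ends → Kenji and Rohan overlap.
That's a conflict, so the schedule is not conflict-free.

No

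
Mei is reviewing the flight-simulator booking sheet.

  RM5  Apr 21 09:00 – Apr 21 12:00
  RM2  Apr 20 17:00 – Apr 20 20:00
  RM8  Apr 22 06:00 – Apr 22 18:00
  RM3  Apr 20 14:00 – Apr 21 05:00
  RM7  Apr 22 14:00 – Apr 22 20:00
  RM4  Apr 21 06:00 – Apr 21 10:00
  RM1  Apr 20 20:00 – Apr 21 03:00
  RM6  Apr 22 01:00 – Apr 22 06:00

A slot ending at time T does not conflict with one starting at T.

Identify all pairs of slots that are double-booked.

Sorted by start: RM3, RM2, RM1, RM4, RM5, RM6, RM8, RM7.
RM2 starts before RM3 ends → RM3 and RM2 overlap.
RM1 starts before RM3 ends → RM3 and RM1 overlap.
RM4 starts after RM3 ends, so nothing later overlaps RM3 either.
RM1 starts exactly when RM2 ends (back-to-back, no overlap), so nothing later overlaps RM2 either.
RM4 starts after RM1 ends, so nothing later overlaps RM1 either.
RM5 starts before RM4 ends → RM4 and RM5 overlap.
RM6 starts after RM4 ends, so nothing later overlaps RM4 either.
RM6 starts after RM5 ends, so nothing later overlaps RM5 either.
RM8 starts exactly when RM6 ends (back-to-back, no overlap), so nothing later overlaps RM6 either.
RM7 starts before RM8 ends → RM8 and RM7 overlap.

RM1 & RM3, RM2 & RM3, RM4 & RM5, RM7 & RM8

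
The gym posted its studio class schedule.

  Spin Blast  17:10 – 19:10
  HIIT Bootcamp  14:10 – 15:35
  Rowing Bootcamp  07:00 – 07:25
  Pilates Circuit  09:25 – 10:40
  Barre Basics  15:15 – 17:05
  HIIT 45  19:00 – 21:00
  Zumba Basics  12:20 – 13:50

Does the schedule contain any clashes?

Yes

Sorted by start: Rowing Bootcamp, Pilates Circuit, Zumba Basics, HIIT Bootcamp, Barre Basics, Spin Blast, HIIT 45.
Pilates Circuit starts after Rowing Bootcamp ends, so Rowing Bootcamp has no further overlaps.
Zumba Basics starts after Pilates Circuit ends, so Pilates Circuit has no further overlaps.
HIIT Bootcamp starts after Zumba Basics ends, so Zumba Basics has no further overlaps.
Barre Basics starts before HIIT Bootcamp ends → HIIT Bootcamp and Barre Basics overlap.
That's a conflict, so the schedule is not conflict-free.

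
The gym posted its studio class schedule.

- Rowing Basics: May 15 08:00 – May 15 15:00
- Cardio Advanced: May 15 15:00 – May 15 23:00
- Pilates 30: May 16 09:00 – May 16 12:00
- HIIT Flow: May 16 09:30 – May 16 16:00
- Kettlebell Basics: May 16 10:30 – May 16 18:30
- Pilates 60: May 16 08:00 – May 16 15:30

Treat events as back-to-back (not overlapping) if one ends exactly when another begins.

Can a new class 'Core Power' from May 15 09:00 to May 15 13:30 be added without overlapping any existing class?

No — it overlaps Rowing Basics

Rowing Basics: starts May 15 08:00 before Core Power ends May 15 13:30, and ends May 15 15:00 after Core Power starts May 15 09:00 → overlap.
Cardio Advanced: starts May 15 15:00 at or after Core Power ends May 15 13:30 → clear.
Pilates 60: starts May 16 08:00 at or after Core Power ends May 15 13:30 → clear.
Pilates 30: starts May 16 09:00 at or after Core Power ends May 15 13:30 → clear.
HIIT Flow: starts May 16 09:30 at or after Core Power ends May 15 13:30 → clear.
Kettlebell Basics: starts May 16 10:30 at or after Core Power ends May 15 13:30 → clear.
Core Power overlaps Rowing Basics.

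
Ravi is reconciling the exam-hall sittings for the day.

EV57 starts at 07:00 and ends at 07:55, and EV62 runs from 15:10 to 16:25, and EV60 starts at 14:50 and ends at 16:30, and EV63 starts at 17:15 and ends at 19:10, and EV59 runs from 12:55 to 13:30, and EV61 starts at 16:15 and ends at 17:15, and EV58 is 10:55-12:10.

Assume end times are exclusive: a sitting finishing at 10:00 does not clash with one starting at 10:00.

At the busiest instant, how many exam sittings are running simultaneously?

Walk through starts and ends in time order (an end at T is processed before a start at T):
07:00 start EV57 → 1
07:55 end EV57 → 0
10:55 start EV58 → 1
12:10 end EV58 → 0
12:55 start EV59 → 1
13:30 end EV59 → 0
14:50 start EV60 → 1
15:10 start EV62 → 2
16:15 start EV61 → 3
16:25 end EV62 → 2
16:30 end EV60 → 1
17:15 end EV61 → 0
17:15 start EV63 → 1
19:10 end EV63 → 0
Peak is 3, at 16:15 (EV60, EV61, EV62).

3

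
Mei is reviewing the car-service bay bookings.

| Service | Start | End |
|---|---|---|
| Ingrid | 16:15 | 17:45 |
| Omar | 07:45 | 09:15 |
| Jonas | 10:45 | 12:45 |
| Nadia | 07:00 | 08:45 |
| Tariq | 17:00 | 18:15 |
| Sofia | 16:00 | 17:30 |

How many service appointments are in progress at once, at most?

Walk through starts and ends in time order (an end at T is processed before a start at T):
07:00 start Nadia → 1
07:45 start Omar → 2
08:45 end Nadia → 1
09:15 end Omar → 0
10:45 start Jonas → 1
12:45 end Jonas → 0
16:00 start Sofia → 1
16:15 start Ingrid → 2
17:00 start Tariq → 3
17:30 end Sofia → 2
17:45 end Ingrid → 1
18:15 end Tariq → 0
Peak is 3, at 17:00 (Ingrid, Sofia, Tariq).

3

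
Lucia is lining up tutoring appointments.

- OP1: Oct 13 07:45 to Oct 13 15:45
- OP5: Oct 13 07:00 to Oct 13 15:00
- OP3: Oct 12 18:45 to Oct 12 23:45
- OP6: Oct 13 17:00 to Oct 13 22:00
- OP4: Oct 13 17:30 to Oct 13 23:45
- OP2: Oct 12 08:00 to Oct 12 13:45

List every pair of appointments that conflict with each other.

OP1 & OP5, OP4 & OP6

Sorted by start: OP2, OP3, OP5, OP1, OP6, OP4.
OP3 starts after OP2 ends — done with OP2.
OP5 starts after OP3 ends — done with OP3.
OP1 starts before OP5 ends → OP5 and OP1 overlap.
OP6 starts after OP5 ends — done with OP5.
OP6 starts after OP1 ends — done with OP1.
OP4 starts before OP6 ends → OP6 and OP4 overlap.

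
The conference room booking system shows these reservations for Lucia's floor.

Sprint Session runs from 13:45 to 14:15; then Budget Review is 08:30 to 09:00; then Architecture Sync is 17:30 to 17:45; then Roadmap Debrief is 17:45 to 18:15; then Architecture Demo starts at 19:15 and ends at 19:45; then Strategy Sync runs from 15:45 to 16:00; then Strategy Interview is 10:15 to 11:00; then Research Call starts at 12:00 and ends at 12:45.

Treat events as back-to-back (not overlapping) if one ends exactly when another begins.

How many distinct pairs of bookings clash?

Sorted by start: Budget Review, Strategy Interview, Research Call, Sprint Session, Strategy Sync, Architecture Sync, Roadmap Debrief, Architecture Demo.
Strategy Interview starts after Budget Review ends; Budget Review is clear from here.
Research Call starts after Strategy Interview ends; Strategy Interview is clear from here.
Sprint Session starts after Research Call ends; Research Call is clear from here.
Strategy Sync starts after Sprint Session ends; Sprint Session is clear from here.
Architecture Sync starts after Strategy Sync ends; Strategy Sync is clear from here.
Roadmap Debrief starts exactly when Architecture Sync ends (back-to-back, no overlap); Architecture Sync is clear from here.
Architecture Demo starts after Roadmap Debrief ends.
No pair overlaps.

0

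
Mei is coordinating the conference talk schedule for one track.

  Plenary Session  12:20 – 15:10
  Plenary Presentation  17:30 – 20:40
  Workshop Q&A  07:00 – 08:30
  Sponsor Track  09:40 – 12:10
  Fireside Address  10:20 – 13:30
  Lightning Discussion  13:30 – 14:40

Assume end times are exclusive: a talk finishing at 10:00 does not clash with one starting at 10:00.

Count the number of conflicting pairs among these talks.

3

Sorted by start: Workshop Q&A, Sponsor Track, Fireside Address, Plenary Session, Lightning Discussion, Plenary Presentation.
Sponsor Track starts after Workshop Q&A ends, so nothing later overlaps Workshop Q&A either.
Fireside Address starts before Sponsor Track ends → Sponsor Track and Fireside Address overlap.
Plenary Session starts after Sponsor Track ends, so nothing later overlaps Sponsor Track either.
Plenary Session starts before Fireside Address ends → Fireside Address and Plenary Session overlap.
Lightning Discussion starts exactly when Fireside Address ends (back-to-back, no overlap), so nothing later overlaps Fireside Address either.
Lightning Discussion starts before Plenary Session ends → Plenary Session and Lightning Discussion overlap.
Plenary Presentation starts after Plenary Session ends.
Plenary Presentation starts after Lightning Discussion ends.
Overlapping pairs: Fireside Address & Plenary Session, Fireside Address & Sponsor Track, Lightning Discussion & Plenary Session — 3 in total.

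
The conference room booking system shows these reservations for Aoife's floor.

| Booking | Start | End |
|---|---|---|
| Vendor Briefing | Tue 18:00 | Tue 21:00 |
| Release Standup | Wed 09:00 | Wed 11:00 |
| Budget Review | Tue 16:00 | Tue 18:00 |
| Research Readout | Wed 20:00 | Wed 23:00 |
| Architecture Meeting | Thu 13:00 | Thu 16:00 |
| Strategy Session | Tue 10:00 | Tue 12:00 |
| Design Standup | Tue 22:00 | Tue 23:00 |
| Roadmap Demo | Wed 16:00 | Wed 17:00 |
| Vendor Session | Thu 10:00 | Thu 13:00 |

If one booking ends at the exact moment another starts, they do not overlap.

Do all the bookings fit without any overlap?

Check each pair: they overlap iff neither finishes before the other starts.
Sorted by start: Strategy Session, Budget Review, Vendor Briefing, Design Standup, Release Standup, Roadmap Demo, Research Readout, Vendor Session, Architecture Meeting.
Budget Review starts after Strategy Session ends — done with Strategy Session.
Vendor Briefing starts exactly when Budget Review ends (back-to-back, no overlap) — done with Budget Review.
Design Standup starts after Vendor Briefing ends — done with Vendor Briefing.
Release Standup starts after Design Standup ends — done with Design Standup.
Roadmap Demo starts after Release Standup ends — done with Release Standup.
Research Readout starts after Roadmap Demo ends — done with Roadmap Demo.
Vendor Session starts after Research Readout ends — done with Research Readout.
Architecture Meeting starts exactly when Vendor Session ends (back-to-back, no overlap).
Every pair is clear; the schedule has no overlaps.

Yes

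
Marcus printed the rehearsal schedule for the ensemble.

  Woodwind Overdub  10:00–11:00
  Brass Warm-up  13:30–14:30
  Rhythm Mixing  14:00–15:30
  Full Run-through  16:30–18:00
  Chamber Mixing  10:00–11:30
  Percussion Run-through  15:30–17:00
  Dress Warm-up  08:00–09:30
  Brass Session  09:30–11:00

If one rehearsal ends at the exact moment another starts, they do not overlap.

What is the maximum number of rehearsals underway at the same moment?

Walk through starts and ends in time order (an end at T is processed before a start at T):
08:00 start Dress Warm-up → 1
09:30 end Dress Warm-up → 0
09:30 start Brass Session → 1
10:00 start Chamber Mixing → 2
10:00 start Woodwind Overdub → 3
11:00 end Brass Session → 2
11:00 end Woodwind Overdub → 1
11:30 end Chamber Mixing → 0
13:30 start Brass Warm-up → 1
14:00 start Rhythm Mixing → 2
14:30 end Brass Warm-up → 1
15:30 end Rhythm Mixing → 0
15:30 start Percussion Run-through → 1
16:30 start Full Run-through → 2
17:00 end Percussion Run-through → 1
18:00 end Full Run-through → 0
Peak is 3, at 10:00 (Brass Session, Chamber Mixing, Woodwind Overdub).

3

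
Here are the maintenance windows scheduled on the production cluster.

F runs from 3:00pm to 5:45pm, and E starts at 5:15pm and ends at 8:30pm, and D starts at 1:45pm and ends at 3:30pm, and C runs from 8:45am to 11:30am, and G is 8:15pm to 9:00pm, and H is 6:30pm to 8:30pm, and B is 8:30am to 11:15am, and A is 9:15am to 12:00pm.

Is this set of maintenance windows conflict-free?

No

Sorted by start: B, C, A, D, F, E, H, G.
C starts before B ends → B and C overlap.
That's a conflict, so the schedule is not conflict-free.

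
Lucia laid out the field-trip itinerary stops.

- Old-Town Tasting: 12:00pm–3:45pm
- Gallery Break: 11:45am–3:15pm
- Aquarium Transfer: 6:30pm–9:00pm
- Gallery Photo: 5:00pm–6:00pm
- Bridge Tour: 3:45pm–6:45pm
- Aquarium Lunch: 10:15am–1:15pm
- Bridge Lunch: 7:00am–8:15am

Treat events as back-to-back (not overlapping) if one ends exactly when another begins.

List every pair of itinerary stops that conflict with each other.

Aquarium Lunch & Gallery Break, Aquarium Lunch & Old-Town Tasting, Aquarium Transfer & Bridge Tour, Bridge Tour & Gallery Photo, Gallery Break & Old-Town Tasting

Sorted by start: Bridge Lunch, Aquarium Lunch, Gallery Break, Old-Town Tasting, Bridge Tour, Gallery Photo, Aquarium Transfer.
Aquarium Lunch starts after Bridge Lunch ends — done with Bridge Lunch.
Gallery Break starts before Aquarium Lunch ends → Aquarium Lunch and Gallery Break overlap.
Old-Town Tasting starts before Aquarium Lunch ends → Aquarium Lunch and Old-Town Tasting overlap.
Bridge Tour starts after Aquarium Lunch ends — done with Aquarium Lunch.
Old-Town Tasting starts before Gallery Break ends → Gallery Break and Old-Town Tasting overlap.
Bridge Tour starts after Gallery Break ends — done with Gallery Break.
Bridge Tour starts exactly when Old-Town Tasting ends (back-to-back, no overlap) — done with Old-Town Tasting.
Gallery Photo starts before Bridge Tour ends → Bridge Tour and Gallery Photo overlap.
Aquarium Transfer starts before Bridge Tour ends → Bridge Tour and Aquarium Transfer overlap.
Aquarium Transfer starts after Gallery Photo ends.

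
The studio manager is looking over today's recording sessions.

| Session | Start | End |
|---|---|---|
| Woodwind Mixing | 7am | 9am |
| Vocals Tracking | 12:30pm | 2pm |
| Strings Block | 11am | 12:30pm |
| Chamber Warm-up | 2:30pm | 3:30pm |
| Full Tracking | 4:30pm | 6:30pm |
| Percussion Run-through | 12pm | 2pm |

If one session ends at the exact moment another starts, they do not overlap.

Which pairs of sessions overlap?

Sorted by start: Woodwind Mixing, Strings Block, Percussion Run-through, Vocals Tracking, Chamber Warm-up, Full Tracking.
Strings Block starts after Woodwind Mixing ends, so Woodwind Mixing has no further overlaps.
Percussion Run-through starts before Strings Block ends → Strings Block and Percussion Run-through overlap.
Vocals Tracking starts exactly when Strings Block ends (back-to-back, no overlap), so Strings Block has no further overlaps.
Vocals Tracking starts before Percussion Run-through ends → Percussion Run-through and Vocals Tracking overlap.
Chamber Warm-up starts after Percussion Run-through ends, so Percussion Run-through has no further overlaps.
Chamber Warm-up starts after Vocals Tracking ends, so Vocals Tracking has no further overlaps.
Full Tracking starts after Chamber Warm-up ends.

Percussion Run-through & Strings Block, Percussion Run-through & Vocals Tracking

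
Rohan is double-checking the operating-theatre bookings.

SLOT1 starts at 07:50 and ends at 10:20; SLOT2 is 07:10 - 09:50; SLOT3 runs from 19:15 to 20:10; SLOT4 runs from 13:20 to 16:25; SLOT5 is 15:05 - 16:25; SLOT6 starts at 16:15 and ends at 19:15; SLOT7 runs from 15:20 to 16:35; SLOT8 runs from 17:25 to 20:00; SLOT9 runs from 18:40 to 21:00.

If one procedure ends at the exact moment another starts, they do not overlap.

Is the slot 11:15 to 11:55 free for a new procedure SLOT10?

SLOT2: ends 09:50 at or before SLOT10 starts 11:15 → clear.
SLOT1: ends 10:20 at or before SLOT10 starts 11:15 → clear.
SLOT4: starts 13:20 at or after SLOT10 ends 11:55 → clear.
SLOT5: starts 15:05 at or after SLOT10 ends 11:55 → clear.
SLOT7: starts 15:20 at or after SLOT10 ends 11:55 → clear.
SLOT6: starts 16:15 at or after SLOT10 ends 11:55 → clear.
SLOT8: starts 17:25 at or after SLOT10 ends 11:55 → clear.
SLOT9: starts 18:40 at or after SLOT10 ends 11:55 → clear.
SLOT3: starts 19:15 at or after SLOT10 ends 11:55 → clear.

Yes — the slot is free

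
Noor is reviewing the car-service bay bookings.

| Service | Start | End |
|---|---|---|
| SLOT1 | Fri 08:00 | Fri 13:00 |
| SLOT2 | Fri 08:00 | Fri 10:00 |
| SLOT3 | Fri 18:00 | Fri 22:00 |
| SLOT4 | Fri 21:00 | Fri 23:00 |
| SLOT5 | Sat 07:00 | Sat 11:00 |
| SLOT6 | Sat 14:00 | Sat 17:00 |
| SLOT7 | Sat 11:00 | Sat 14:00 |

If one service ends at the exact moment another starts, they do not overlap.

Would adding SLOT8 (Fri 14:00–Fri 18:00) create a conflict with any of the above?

No — it doesn't clash with anything

SLOT1: ends Fri 13:00 at or before SLOT8 starts Fri 14:00 → clear.
SLOT2: ends Fri 10:00 at or before SLOT8 starts Fri 14:00 → clear.
SLOT3: starts Fri 18:00 at or after SLOT8 ends Fri 18:00 → clear.
SLOT4: starts Fri 21:00 at or after SLOT8 ends Fri 18:00 → clear.
SLOT5: starts Sat 07:00 at or after SLOT8 ends Fri 18:00 → clear.
SLOT7: starts Sat 11:00 at or after SLOT8 ends Fri 18:00 → clear.
SLOT6: starts Sat 14:00 at or after SLOT8 ends Fri 18:00 → clear.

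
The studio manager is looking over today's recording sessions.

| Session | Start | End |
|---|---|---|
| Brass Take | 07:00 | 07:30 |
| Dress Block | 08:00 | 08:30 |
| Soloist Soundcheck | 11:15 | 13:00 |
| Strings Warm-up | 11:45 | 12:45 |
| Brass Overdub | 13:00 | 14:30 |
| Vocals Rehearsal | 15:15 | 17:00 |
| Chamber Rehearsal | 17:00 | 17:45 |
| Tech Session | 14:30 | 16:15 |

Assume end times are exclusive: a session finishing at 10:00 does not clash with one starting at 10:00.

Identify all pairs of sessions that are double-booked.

Soloist Soundcheck & Strings Warm-up, Tech Session & Vocals Rehearsal

Sorted by start: Brass Take, Dress Block, Soloist Soundcheck, Strings Warm-up, Brass Overdub, Tech Session, Vocals Rehearsal, Chamber Rehearsal.
Dress Block starts after Brass Take ends, so Brass Take has no further overlaps.
Soloist Soundcheck starts after Dress Block ends, so Dress Block has no further overlaps.
Strings Warm-up starts before Soloist Soundcheck ends → Soloist Soundcheck and Strings Warm-up overlap.
Brass Overdub starts exactly when Soloist Soundcheck ends (back-to-back, no overlap), so Soloist Soundcheck has no further overlaps.
Brass Overdub starts after Strings Warm-up ends, so Strings Warm-up has no further overlaps.
Tech Session starts exactly when Brass Overdub ends (back-to-back, no overlap), so Brass Overdub has no further overlaps.
Vocals Rehearsal starts before Tech Session ends → Tech Session and Vocals Rehearsal overlap.
Chamber Rehearsal starts after Tech Session ends.
Chamber Rehearsal starts exactly when Vocals Rehearsal ends (back-to-back, no overlap).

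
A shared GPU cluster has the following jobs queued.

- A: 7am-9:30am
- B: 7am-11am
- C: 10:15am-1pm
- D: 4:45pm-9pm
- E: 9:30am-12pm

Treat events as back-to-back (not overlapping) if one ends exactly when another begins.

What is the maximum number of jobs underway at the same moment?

Sort all start/end points and keep a running count:
7am start A → 1
7am start B → 2
9:30am end A → 1
9:30am start E → 2
10:15am start C → 3
11am end B → 2
12pm end E → 1
1pm end C → 0
4:45pm start D → 1
9pm end D → 0
Peak is 3, at 10:15am (B, C, E).

3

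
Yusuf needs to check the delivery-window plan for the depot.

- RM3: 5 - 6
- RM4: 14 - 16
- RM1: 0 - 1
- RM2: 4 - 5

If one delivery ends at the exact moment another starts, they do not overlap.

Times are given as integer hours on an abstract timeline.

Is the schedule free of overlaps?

Yes

Check each pair: they overlap iff neither finishes before the other starts.
Sorted by start: RM1, RM2, RM3, RM4.
RM2 starts after RM1 ends, so RM1 has no further overlaps.
RM3 starts exactly when RM2 ends (back-to-back, no overlap), so RM2 has no further overlaps.
RM4 starts after RM3 ends.
Every pair is clear; the schedule has no overlaps.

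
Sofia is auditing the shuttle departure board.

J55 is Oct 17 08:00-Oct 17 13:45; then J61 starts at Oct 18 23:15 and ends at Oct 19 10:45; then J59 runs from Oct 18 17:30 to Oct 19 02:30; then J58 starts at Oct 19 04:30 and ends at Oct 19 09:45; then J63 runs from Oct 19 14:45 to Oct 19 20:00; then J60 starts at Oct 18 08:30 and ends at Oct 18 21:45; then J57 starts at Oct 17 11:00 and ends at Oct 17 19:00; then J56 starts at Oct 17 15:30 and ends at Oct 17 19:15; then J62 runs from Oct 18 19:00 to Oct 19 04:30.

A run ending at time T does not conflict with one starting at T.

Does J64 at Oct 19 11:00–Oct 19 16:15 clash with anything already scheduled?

J55: ends Oct 17 13:45 at or before J64 starts Oct 19 11:00 → clear.
J57: ends Oct 17 19:00 at or before J64 starts Oct 19 11:00 → clear.
J56: ends Oct 17 19:15 at or before J64 starts Oct 19 11:00 → clear.
J60: ends Oct 18 21:45 at or before J64 starts Oct 19 11:00 → clear.
J59: ends Oct 19 02:30 at or before J64 starts Oct 19 11:00 → clear.
J62: ends Oct 19 04:30 at or before J64 starts Oct 19 11:00 → clear.
J61: ends Oct 19 10:45 at or before J64 starts Oct 19 11:00 → clear.
J58: ends Oct 19 09:45 at or before J64 starts Oct 19 11:00 → clear.
J63: starts Oct 19 14:45 before J64 ends Oct 19 16:15, and ends Oct 19 20:00 after J64 starts Oct 19 11:00 → overlap.
J64 overlaps J63.

Yes — it overlaps J63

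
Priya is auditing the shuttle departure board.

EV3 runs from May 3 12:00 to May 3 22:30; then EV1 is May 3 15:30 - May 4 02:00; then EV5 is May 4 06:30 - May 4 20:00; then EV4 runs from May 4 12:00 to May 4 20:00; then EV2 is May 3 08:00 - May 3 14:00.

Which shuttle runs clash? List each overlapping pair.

EV1 & EV3, EV2 & EV3, EV4 & EV5

Sorted by start: EV2, EV3, EV1, EV5, EV4.
EV3 starts before EV2 ends → EV2 and EV3 overlap.
EV1 starts after EV2 ends, so nothing later overlaps EV2 either.
EV1 starts before EV3 ends → EV3 and EV1 overlap.
EV5 starts after EV3 ends, so nothing later overlaps EV3 either.
EV5 starts after EV1 ends, so nothing later overlaps EV1 either.
EV4 starts before EV5 ends → EV5 and EV4 overlap.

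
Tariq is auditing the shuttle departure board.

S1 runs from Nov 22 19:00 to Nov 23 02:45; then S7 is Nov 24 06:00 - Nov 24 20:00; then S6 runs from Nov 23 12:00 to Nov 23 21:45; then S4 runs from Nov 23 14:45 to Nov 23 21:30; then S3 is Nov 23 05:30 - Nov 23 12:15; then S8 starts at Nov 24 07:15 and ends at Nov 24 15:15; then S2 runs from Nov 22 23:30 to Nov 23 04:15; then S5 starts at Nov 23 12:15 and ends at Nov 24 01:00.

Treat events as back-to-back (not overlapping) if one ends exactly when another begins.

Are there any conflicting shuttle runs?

Yes

Check each pair: they overlap iff neither finishes before the other starts.
Sorted by start: S1, S2, S3, S6, S5, S4, S7, S8.
S2 starts before S1 ends → S1 and S2 overlap.
That's a conflict, so the schedule is not conflict-free.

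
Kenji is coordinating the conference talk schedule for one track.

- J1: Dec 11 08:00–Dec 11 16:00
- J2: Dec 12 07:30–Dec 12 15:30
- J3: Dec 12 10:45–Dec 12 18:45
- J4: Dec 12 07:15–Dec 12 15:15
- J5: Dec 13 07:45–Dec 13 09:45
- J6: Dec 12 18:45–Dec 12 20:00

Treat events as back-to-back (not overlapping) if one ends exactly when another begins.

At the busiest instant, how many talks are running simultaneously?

3

Sweep the timeline, counting +1 at each start and −1 at each end (ends before starts at a tie):
Dec 11 08:00 start J1 → 1
Dec 11 16:00 end J1 → 0
Dec 12 07:15 start J4 → 1
Dec 12 07:30 start J2 → 2
Dec 12 10:45 start J3 → 3
Dec 12 15:15 end J4 → 2
Dec 12 15:30 end J2 → 1
Dec 12 18:45 end J3 → 0
Dec 12 18:45 start J6 → 1
Dec 12 20:00 end J6 → 0
Dec 13 07:45 start J5 → 1
Dec 13 09:45 end J5 → 0
Peak is 3, at Dec 12 10:45 (J2, J3, J4).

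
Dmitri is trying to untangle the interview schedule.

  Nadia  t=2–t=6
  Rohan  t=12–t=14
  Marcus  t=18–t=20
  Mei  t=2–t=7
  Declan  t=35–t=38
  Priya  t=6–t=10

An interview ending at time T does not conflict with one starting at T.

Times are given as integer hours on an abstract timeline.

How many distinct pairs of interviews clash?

2

Sorted by start: Mei, Nadia, Priya, Rohan, Marcus, Declan.
Nadia starts before Mei ends → Mei and Nadia overlap.
Priya starts before Mei ends → Mei and Priya overlap.
Rohan starts after Mei ends — done with Mei.
Priya starts exactly when Nadia ends (back-to-back, no overlap) — done with Nadia.
Rohan starts after Priya ends — done with Priya.
Marcus starts after Rohan ends — done with Rohan.
Declan starts after Marcus ends.
Overlapping pairs: Mei & Nadia, Mei & Priya — 2 in total.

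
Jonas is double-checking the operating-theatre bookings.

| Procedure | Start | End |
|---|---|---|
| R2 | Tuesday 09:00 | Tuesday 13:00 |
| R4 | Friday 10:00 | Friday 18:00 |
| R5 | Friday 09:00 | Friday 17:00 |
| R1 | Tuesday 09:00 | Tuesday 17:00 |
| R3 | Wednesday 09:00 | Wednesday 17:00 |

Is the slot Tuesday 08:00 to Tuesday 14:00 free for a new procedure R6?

R1: starts Tuesday 09:00 before R6 ends Tuesday 14:00, and ends Tuesday 17:00 after R6 starts Tuesday 08:00 → overlap.
R2: starts Tuesday 09:00 before R6 ends Tuesday 14:00, and ends Tuesday 13:00 after R6 starts Tuesday 08:00 → overlap.
R3: starts Wednesday 09:00 at or after R6 ends Tuesday 14:00 → clear.
R5: starts Friday 09:00 at or after R6 ends Tuesday 14:00 → clear.
R4: starts Friday 10:00 at or after R6 ends Tuesday 14:00 → clear.
R6 overlaps R1, R2.

No — it overlaps R1, R2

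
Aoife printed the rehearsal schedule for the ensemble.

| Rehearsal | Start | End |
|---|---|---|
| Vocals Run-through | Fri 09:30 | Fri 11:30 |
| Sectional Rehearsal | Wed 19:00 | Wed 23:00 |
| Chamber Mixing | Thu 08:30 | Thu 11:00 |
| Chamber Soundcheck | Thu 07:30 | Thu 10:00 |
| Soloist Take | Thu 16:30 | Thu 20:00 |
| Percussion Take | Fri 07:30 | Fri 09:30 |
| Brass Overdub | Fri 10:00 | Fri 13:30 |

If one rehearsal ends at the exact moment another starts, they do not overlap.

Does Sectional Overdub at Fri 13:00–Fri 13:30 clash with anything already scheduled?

Sectional Rehearsal: ends Wed 23:00 at or before Sectional Overdub starts Fri 13:00 → clear.
Chamber Soundcheck: ends Thu 10:00 at or before Sectional Overdub starts Fri 13:00 → clear.
Chamber Mixing: ends Thu 11:00 at or before Sectional Overdub starts Fri 13:00 → clear.
Soloist Take: ends Thu 20:00 at or before Sectional Overdub starts Fri 13:00 → clear.
Percussion Take: ends Fri 09:30 at or before Sectional Overdub starts Fri 13:00 → clear.
Vocals Run-through: ends Fri 11:30 at or before Sectional Overdub starts Fri 13:00 → clear.
Brass Overdub: starts Fri 10:00 before Sectional Overdub ends Fri 13:30, and ends Fri 13:30 after Sectional Overdub starts Fri 13:00 → overlap.
Sectional Overdub overlaps Brass Overdub.

Yes — it overlaps Brass Overdub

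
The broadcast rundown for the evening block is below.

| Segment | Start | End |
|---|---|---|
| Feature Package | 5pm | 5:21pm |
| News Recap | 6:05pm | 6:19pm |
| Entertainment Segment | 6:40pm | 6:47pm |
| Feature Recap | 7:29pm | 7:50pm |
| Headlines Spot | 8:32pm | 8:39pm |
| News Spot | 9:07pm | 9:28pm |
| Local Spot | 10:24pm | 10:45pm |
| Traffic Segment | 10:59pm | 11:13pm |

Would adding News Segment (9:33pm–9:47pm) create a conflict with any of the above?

Feature Package: ends 5:21pm at or before News Segment starts 9:33pm → clear.
News Recap: ends 6:19pm at or before News Segment starts 9:33pm → clear.
Entertainment Segment: ends 6:47pm at or before News Segment starts 9:33pm → clear.
Feature Recap: ends 7:50pm at or before News Segment starts 9:33pm → clear.
Headlines Spot: ends 8:39pm at or before News Segment starts 9:33pm → clear.
News Spot: ends 9:28pm at or before News Segment starts 9:33pm → clear.
Local Spot: starts 10:24pm at or after News Segment ends 9:47pm → clear.
Traffic Segment: starts 10:59pm at or after News Segment ends 9:47pm → clear.

No — it doesn't clash with anything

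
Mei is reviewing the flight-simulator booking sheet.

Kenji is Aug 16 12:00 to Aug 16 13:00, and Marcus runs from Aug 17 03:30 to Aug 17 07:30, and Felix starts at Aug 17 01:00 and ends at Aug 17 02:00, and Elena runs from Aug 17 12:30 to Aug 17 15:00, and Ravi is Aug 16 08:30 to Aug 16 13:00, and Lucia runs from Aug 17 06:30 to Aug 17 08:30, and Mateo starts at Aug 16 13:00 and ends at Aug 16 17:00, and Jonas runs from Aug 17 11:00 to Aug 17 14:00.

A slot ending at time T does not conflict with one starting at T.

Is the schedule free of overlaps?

Sorted by start: Ravi, Kenji, Mateo, Felix, Marcus, Lucia, Jonas, Elena.
Kenji starts before Ravi ends → Ravi and Kenji overlap.
That's a conflict, so the schedule is not conflict-free.

No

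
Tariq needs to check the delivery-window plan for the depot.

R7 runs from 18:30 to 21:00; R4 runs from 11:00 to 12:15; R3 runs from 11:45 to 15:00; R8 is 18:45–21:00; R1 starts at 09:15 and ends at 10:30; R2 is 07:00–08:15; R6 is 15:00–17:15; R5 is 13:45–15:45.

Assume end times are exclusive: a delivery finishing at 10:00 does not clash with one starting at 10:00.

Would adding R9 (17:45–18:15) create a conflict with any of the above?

No — it doesn't clash with anything

R2: ends 08:15 at or before R9 starts 17:45 → clear.
R1: ends 10:30 at or before R9 starts 17:45 → clear.
R4: ends 12:15 at or before R9 starts 17:45 → clear.
R3: ends 15:00 at or before R9 starts 17:45 → clear.
R5: ends 15:45 at or before R9 starts 17:45 → clear.
R6: ends 17:15 at or before R9 starts 17:45 → clear.
R7: starts 18:30 at or after R9 ends 18:15 → clear.
R8: starts 18:45 at or after R9 ends 18:15 → clear.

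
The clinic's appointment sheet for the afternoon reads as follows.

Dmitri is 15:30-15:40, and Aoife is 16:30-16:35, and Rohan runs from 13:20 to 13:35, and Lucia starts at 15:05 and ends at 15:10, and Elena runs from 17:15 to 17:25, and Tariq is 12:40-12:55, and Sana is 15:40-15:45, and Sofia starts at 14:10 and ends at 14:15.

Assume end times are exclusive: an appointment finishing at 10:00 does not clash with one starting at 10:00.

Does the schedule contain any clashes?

No

Check each pair: they overlap iff neither finishes before the other starts.
Sorted by start: Tariq, Rohan, Sofia, Lucia, Dmitri, Sana, Aoife, Elena.
Rohan starts after Tariq ends, so Tariq has no further overlaps.
Sofia starts after Rohan ends, so Rohan has no further overlaps.
Lucia starts after Sofia ends, so Sofia has no further overlaps.
Dmitri starts after Lucia ends, so Lucia has no further overlaps.
Sana starts exactly when Dmitri ends (back-to-back, no overlap), so Dmitri has no further overlaps.
Aoife starts after Sana ends, so Sana has no further overlaps.
Elena starts after Aoife ends.
Every pair is clear; the schedule has no overlaps.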